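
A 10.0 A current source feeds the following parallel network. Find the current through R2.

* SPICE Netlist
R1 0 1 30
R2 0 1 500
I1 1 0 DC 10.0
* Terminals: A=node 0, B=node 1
All resistors sit directly between nodes 0 and 1, so they are in parallel and share one voltage V; the full source current 10 A splits among them.
1/R_par = 1/30 + 1/500 = 0.03533 S  =>  R_par = 28.3 Ω
V = I × R_par = 10 × 28.3 = 283 V
I_R2 = V/R2 = 283/500 = 0.566 A

Final answer: 0.566 A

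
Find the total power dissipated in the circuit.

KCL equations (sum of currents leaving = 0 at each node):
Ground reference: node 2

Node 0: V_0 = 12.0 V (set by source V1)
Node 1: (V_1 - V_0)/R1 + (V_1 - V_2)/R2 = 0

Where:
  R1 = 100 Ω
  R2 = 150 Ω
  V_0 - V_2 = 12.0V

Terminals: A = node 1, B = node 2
Nodal analysis, taking node 2 as the 0 V reference.
Source V1 fixes V_0 = 12 V.
KCL at each unknown node (sum of currents leaving = 0; resistances in Ω):
  Node 1: (V_1 - 12)/100 + (V_1 - 0)/150 = 0
Collecting terms: 0.01667 × V_1 = 0.12  =>  V_1 = 7.2 V
Power in each resistor, P = (ΔV)²/R:
  P_R1 = (12 - 7.2)²/100 = 0.2304 W
  P_R2 = (7.2 - 0)²/150 = 0.3456 W
P_total = P_R1 + P_R2 = 0.576 W

Final answer: 0.576 W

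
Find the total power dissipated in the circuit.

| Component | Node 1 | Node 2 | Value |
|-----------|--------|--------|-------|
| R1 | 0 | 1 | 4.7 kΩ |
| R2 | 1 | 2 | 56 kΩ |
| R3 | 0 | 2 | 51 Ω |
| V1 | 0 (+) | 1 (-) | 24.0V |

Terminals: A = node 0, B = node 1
Nodal analysis, taking node 1 as the 0 V reference.
Source V1 fixes V_0 = 24 V.
KCL at each unknown node (sum of currents leaving = 0; resistances in Ω):
  Node 2: (V_2 - 0)/56000 + (V_2 - 24)/51 = 0
Collecting terms: 0.01963 × V_2 = 0.4706  =>  V_2 = 23.98 V
Power in each resistor, P = (ΔV)²/R:
  P_R1 = (24 - 0)²/4700 = 0.1226 W
  P_R2 = (0 - 23.98)²/56000 = 0.01027 W
  P_R3 = (24 - 23.98)²/51 = 0.00000935 W
P_total = P_R1 + P_R2 + P_R3 = 0.1328 W

Final answer: 0.1328 W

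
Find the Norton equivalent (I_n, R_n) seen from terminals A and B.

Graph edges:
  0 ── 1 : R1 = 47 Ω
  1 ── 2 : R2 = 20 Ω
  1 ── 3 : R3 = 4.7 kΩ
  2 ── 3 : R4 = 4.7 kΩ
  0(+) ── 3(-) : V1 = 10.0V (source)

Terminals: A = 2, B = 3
Find the Thévenin equivalent first; then I_n = V_th/R_th and R_n = R_th.
Step 1 — V_th is the open-circuit voltage V_A - V_B (nothing connected across the terminals).
Nodal analysis, taking node 3 as the 0 V reference.
Source V1 fixes V_0 = 10 V.
KCL at each unknown node (sum of currents leaving = 0; resistances in Ω):
  Node 1: (V_1 - 10)/47 + (V_1 - V_2)/20 + (V_1 - 0)/4700 = 0
  Node 2: (V_2 - V_1)/20 + (V_2 - 0)/4700 = 0
Collecting terms (coefficients in siemens):
  0.07149·V_1 - 0.05·V_2 = 0.2128
  0.05021·V_2 - 0.05·V_1 = 0
Determinant D = (0.07149)(0.05021) - (-0.05)(-0.05) = 0.00109
V_1 = [(0.2128)(0.05021) - (-0.05)(0)]/D = 9.804 V
V_2 = [(0.07149)(0) - (0.2128)(-0.05)]/D = 9.763 V
V_th = V_2 - V_3 = 9.763 - 0 = 9.763 V
Step 2 — R_th: zero the source — replace V1 by a short circuit (node 3 merges into node 0) — and find the resistance seen between A (node 2) and B (node 0).
Reduce the network between node 2 (A) and node 0 (B) by series/parallel combination:
  Rp1 = R1 ‖ R3 (parallel, both between nodes 0 and 1) = 1/(1/47 + 1/4700) = 46.53 Ω
  Rs1 = R2 + Rp1 (series, joined only at node 1) = 20 + 46.53 = 66.53 Ω
  Rp2 = R4 ‖ Rs1 (parallel, both between nodes 0 and 2) = 1/(1/4700 + 1/66.53) = 65.61 Ω
R_th = 65.61 Ω
I_n = V_th/R_th = 9.763/65.61 = 0.1488 A, and R_n = R_th = 65.61 Ω

Final answer: I_n = 0.1488 A, R_n = 65.61 Ω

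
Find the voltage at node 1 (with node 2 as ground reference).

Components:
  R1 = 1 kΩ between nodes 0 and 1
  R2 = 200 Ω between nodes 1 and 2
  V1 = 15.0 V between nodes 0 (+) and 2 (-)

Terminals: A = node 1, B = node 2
Nodal analysis, taking node 2 as the 0 V reference.
Source V1 fixes V_0 = 15 V.
KCL at each unknown node (sum of currents leaving = 0; resistances in Ω):
  Node 1: (V_1 - 15)/1000 + (V_1 - 0)/200 = 0
Collecting terms: 0.006 × V_1 = 0.015  =>  V_1 = 2.5 V
The requested potential is V_1 = 2.5 V.

Final answer: V_1 = 2.5 V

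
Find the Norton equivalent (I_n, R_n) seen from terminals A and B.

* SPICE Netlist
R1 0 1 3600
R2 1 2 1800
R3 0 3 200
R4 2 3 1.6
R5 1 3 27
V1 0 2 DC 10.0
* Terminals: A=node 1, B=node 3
Find the Thévenin equivalent first; then I_n = V_th/R_th and R_n = R_th.
Step 1 — V_th is the open-circuit voltage V_A - V_B (nothing connected across the terminals).
Nodal analysis, taking node 2 as the 0 V reference.
Source V1 fixes V_0 = 10 V.
KCL at each unknown node (sum of currents leaving = 0; resistances in Ω):
  Node 1: (V_1 - 10)/3600 + (V_1 - 0)/1800 + (V_1 - V_3)/27 = 0
  Node 3: (V_3 - 10)/200 + (V_3 - 0)/1.6 + (V_3 - V_1)/27 = 0
Collecting terms (coefficients in siemens):
  0.03787·V_1 - 0.03704·V_3 = 0.002778
  0.667·V_3 - 0.03704·V_1 = 0.05
Determinant D = (0.03787)(0.667) - (-0.03704)(-0.03704) = 0.02389
V_1 = [(0.002778)(0.667) - (-0.03704)(0.05)]/D = 0.1551 V
V_3 = [(0.03787)(0.05) - (0.002778)(-0.03704)]/D = 0.08357 V
V_th = V_1 - V_3 = 0.1551 - 0.08357 = 0.07151 V
Step 2 — R_th: zero the source — replace V1 by a short circuit (node 2 merges into node 0) — and find the resistance seen between A (node 1) and B (node 3).
Reduce the network between node 1 (A) and node 3 (B) by series/parallel combination:
  Rp1 = R1 ‖ R2 (parallel, both between nodes 0 and 1) = 1/(1/3600 + 1/1800) = 1200 Ω
  Rp2 = R3 ‖ R4 (parallel, both between nodes 0 and 3) = 1/(1/200 + 1/1.6) = 1.587 Ω
  Rs1 = Rp1 + Rp2 (series, joined only at node 0) = 1200 + 1.587 = 1202 Ω
  Rp3 = R5 ‖ Rs1 (parallel, both between nodes 1 and 3) = 1/(1/27 + 1/1202) = 26.41 Ω
R_th = 26.41 Ω
I_n = V_th/R_th = 0.07151/26.41 = 0.002708 A, and R_n = R_th = 26.41 Ω

Final answer: I_n = 0.002708 A, R_n = 26.41 Ω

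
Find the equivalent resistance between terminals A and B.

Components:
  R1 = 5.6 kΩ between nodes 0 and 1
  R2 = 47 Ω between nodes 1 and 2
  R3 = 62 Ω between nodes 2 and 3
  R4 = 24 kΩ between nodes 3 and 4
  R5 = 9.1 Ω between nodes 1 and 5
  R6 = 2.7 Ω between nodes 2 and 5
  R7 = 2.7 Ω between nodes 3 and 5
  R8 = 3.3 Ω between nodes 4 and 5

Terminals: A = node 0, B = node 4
The network is not a plain series/parallel combination. Inject a 1 A test current into terminal A (node 0) and return it from terminal B (node 4); then R_eq = V_A / (1 A).
Nodal analysis, taking node 4 as the 0 V reference.
Current source I_test pushes 1 A into node 0 and draws it out of node 4.
KCL at each unknown node (sum of currents leaving = 0; resistances in Ω):
  Node 0: (V_0 - V_1)/5600 - 1 = 0
  Node 1: (V_1 - V_0)/5600 + (V_1 - V_2)/47 + (V_1 - V_5)/9.1 = 0
  Node 2: (V_2 - V_1)/47 + (V_2 - V_3)/62 + (V_2 - V_5)/2.7 = 0
  Node 3: (V_3 - V_2)/62 + (V_3 - 0)/24000 + (V_3 - V_5)/2.7 = 0
  Node 5: (V_5 - V_1)/9.1 + (V_5 - V_2)/2.7 + (V_5 - V_3)/2.7 + (V_5 - 0)/3.3 = 0
Collecting terms (coefficients in siemens):
  0.0001786·V_0 - 0.0001786·V_1 = 1
  0.1313·V_1 - 0.0001786·V_0 - 0.02128·V_2 - 0.1099·V_5 = 0
  0.4078·V_2 - 0.02128·V_1 - 0.01613·V_3 - 0.3704·V_5 = 0
  0.3865·V_3 - 0.01613·V_2 - 0.3704·V_5 = 0
  1.154·V_5 - 0.1099·V_1 - 0.3704·V_2 - 0.3704·V_3 = 0
Solving these 5 simultaneous equations (Gaussian elimination) gives:
  V_0 = 5611 V, V_1 = 10.99 V, V_2 = 3.701 V, V_3 = 3.316 V
  V_5 = 3.3 V
R_eq = V_0 / 1 A = 5611 Ω = 5.611 kΩ

Final answer: 5.611 kΩ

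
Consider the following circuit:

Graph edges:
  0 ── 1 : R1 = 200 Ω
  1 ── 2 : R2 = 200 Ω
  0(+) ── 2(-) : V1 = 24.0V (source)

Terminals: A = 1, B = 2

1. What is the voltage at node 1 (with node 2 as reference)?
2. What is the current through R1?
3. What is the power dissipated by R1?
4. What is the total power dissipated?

Nodal analysis, taking node 2 as the 0 V reference.
Source V1 fixes V_0 = 24 V.
KCL at each unknown node (sum of currents leaving = 0; resistances in Ω):
  Node 1: (V_1 - 24)/200 + (V_1 - 0)/200 = 0
Collecting terms: 0.01 × V_1 = 0.12  =>  V_1 = 12 V
Part 1:
  Read off the nodal solution: V_1 = 12 V
Part 2:
  I_R1 = (V_0 - V_1)/R1 = (24 - 12)/200 = 0.06 A
  Magnitude: I_R1 = 0.06 A
Part 3:
  I_R1 = (V_0 - V_1)/R1 = (24 - 12)/200 = 0.06 A
  P_R1 = I_R1² × R1 = (0.06)² × 200 = 0.72 W
Part 4:
  Power in each resistor, P = (ΔV)²/R:
    P_R1 = (24 - 12)²/200 = 0.72 W
    P_R2 = (12 - 0)²/200 = 0.72 W
  P_total = P_R1 + P_R2 = 1.44 W

Final answers:
1. V_1 = 12 V
2. I_R1 = 0.06 A
3. P_R1 = 0.72 W
4. P_total = 1.44 W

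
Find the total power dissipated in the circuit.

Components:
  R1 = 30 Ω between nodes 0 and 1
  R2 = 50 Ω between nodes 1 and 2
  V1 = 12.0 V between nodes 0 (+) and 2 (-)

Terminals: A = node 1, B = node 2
Nodal analysis, taking node 2 as the 0 V reference.
Source V1 fixes V_0 = 12 V.
KCL at each unknown node (sum of currents leaving = 0; resistances in Ω):
  Node 1: (V_1 - 12)/30 + (V_1 - 0)/50 = 0
Collecting terms: 0.05333 × V_1 = 0.4  =>  V_1 = 7.5 V
Power in each resistor, P = (ΔV)²/R:
  P_R1 = (12 - 7.5)²/30 = 0.675 W
  P_R2 = (7.5 - 0)²/50 = 1.125 W
P_total = P_R1 + P_R2 = 1.8 W

Final answer: 1.8 W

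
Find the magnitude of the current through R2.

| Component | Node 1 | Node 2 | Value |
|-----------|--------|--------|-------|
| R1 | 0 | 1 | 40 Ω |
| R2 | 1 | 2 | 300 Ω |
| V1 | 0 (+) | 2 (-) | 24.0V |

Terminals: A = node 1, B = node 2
Nodal analysis, taking node 2 as the 0 V reference.
Source V1 fixes V_0 = 24 V.
KCL at each unknown node (sum of currents leaving = 0; resistances in Ω):
  Node 1: (V_1 - 24)/40 + (V_1 - 0)/300 = 0
Collecting terms: 0.02833 × V_1 = 0.6  =>  V_1 = 21.18 V
I_R2 = (V_1 - V_2)/R2 = (21.18 - 0)/300 = 0.07059 A
|I_R2| = 0.07059 A

Final answer: |I_R2| = 0.07059 A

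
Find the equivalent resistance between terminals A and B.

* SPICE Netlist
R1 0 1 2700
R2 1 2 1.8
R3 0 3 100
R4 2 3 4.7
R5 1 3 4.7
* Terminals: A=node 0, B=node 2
The network is not a plain series/parallel combination. Inject a 1 A test current into terminal A (node 0) and return it from terminal B (node 2); then R_eq = V_A / (1 A).
Nodal analysis, taking node 2 as the 0 V reference.
Current source I_test pushes 1 A into node 0 and draws it out of node 2.
KCL at each unknown node (sum of currents leaving = 0; resistances in Ω):
  Node 0: (V_0 - V_1)/2700 + (V_0 - V_3)/100 - 1 = 0
  Node 1: (V_1 - V_0)/2700 + (V_1 - 0)/1.8 + (V_1 - V_3)/4.7 = 0
  Node 3: (V_3 - V_0)/100 + (V_3 - V_1)/4.7 + (V_3 - 0)/4.7 = 0
Collecting terms (coefficients in siemens):
  0.01037·V_0 - 0.0003704·V_1 - 0.01·V_3 = 1
  0.7687·V_1 - 0.0003704·V_0 - 0.2128·V_3 = 0
  0.4355·V_3 - 0.01·V_0 - 0.2128·V_1 = 0
Solving these 3 simultaneous equations (Gaussian elimination) gives:
  V_0 = 99.02 V, V_1 = 0.7828 V, V_3 = 2.656 V
R_eq = V_0 / 1 A = 99.02 Ω

Final answer: 99.02 Ω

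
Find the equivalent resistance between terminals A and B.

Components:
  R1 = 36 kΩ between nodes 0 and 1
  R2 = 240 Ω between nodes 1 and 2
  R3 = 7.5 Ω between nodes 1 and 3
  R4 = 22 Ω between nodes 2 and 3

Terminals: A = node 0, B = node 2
Reduce the network between node 0 (A) and node 2 (B) by series/parallel combination:
  Rs1 = R3 + R4 (series, joined only at node 3) = 7.5 + 22 = 29.5 Ω
  Rp1 = R2 ‖ Rs1 (parallel, both between nodes 1 and 2) = 1/(1/240 + 1/29.5) = 26.27 Ω
  Rs2 = R1 + Rp1 (series, joined only at node 1) = 36000 + 26.27 = 36030 Ω
R_eq = 36.03 kΩ

Final answer: 36.03 kΩ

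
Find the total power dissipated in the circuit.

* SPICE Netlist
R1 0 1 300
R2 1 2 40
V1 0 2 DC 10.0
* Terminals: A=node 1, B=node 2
Nodal analysis, taking node 2 as the 0 V reference.
Source V1 fixes V_0 = 10 V.
KCL at each unknown node (sum of currents leaving = 0; resistances in Ω):
  Node 1: (V_1 - 10)/300 + (V_1 - 0)/40 = 0
Collecting terms: 0.02833 × V_1 = 0.03333  =>  V_1 = 1.176 V
Power in each resistor, P = (ΔV)²/R:
  P_R1 = (10 - 1.176)²/300 = 0.2595 W
  P_R2 = (1.176 - 0)²/40 = 0.0346 W
P_total = P_R1 + P_R2 = 0.2941 W

Final answer: 0.2941 W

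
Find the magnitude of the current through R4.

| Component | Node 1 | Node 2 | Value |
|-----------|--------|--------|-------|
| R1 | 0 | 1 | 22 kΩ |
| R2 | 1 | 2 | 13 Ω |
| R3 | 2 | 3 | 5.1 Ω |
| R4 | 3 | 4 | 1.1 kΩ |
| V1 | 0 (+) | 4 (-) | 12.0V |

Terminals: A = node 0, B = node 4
Nodal analysis, taking node 4 as the 0 V reference.
Source V1 fixes V_0 = 12 V.
KCL at each unknown node (sum of currents leaving = 0; resistances in Ω):
  Node 1: (V_1 - 12)/22000 + (V_1 - V_2)/13 = 0
  Node 2: (V_2 - V_1)/13 + (V_2 - V_3)/5.1 = 0
  Node 3: (V_3 - V_2)/5.1 + (V_3 - 0)/1100 = 0
Collecting terms (coefficients in siemens):
  0.07697·V_1 - 0.07692·V_2 = 0.0005455
  0.273·V_2 - 0.07692·V_1 - 0.1961·V_3 = 0
  0.197·V_3 - 0.1961·V_2 = 0
Solving these 3 simultaneous equations (Gaussian elimination) gives:
  V_1 = 0.5804 V, V_2 = 0.5736 V, V_3 = 0.571 V
I_R4 = (V_3 - V_4)/R4 = (0.571 - 0)/1100 = 0.0005191 A
|I_R4| = 0.0005191 A

Final answer: |I_R4| = 0.0005191 A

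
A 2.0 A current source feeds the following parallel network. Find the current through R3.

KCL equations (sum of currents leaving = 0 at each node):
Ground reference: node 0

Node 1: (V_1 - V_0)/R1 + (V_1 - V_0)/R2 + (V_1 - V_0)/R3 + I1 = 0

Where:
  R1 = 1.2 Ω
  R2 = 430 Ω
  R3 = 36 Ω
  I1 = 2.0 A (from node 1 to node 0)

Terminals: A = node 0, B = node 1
All resistors sit directly between nodes 0 and 1, so they are in parallel and share one voltage V; the full source current 2 A splits among them.
1/R_par = 1/1.2 + 1/430 + 1/36 = 0.8634 S  =>  R_par = 1.158 Ω
V = I × R_par = 2 × 1.158 = 2.316 V
I_R3 = V/R3 = 2.316/36 = 0.06434 A

Final answer: 0.06434 A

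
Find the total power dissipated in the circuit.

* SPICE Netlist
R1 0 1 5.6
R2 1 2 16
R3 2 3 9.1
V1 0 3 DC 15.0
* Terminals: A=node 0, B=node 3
Nodal analysis, taking node 3 as the 0 V reference.
Source V1 fixes V_0 = 15 V.
KCL at each unknown node (sum of currents leaving = 0; resistances in Ω):
  Node 1: (V_1 - 15)/5.6 + (V_1 - V_2)/16 = 0
  Node 2: (V_2 - V_1)/16 + (V_2 - 0)/9.1 = 0
Collecting terms (coefficients in siemens):
  0.2411·V_1 - 0.0625·V_2 = 2.679
  0.1724·V_2 - 0.0625·V_1 = 0
Determinant D = (0.2411)(0.1724) - (-0.0625)(-0.0625) = 0.03765
V_1 = [(2.679)(0.1724) - (-0.0625)(0)]/D = 12.26 V
V_2 = [(0.2411)(0) - (2.679)(-0.0625)]/D = 4.446 V
Power in each resistor, P = (ΔV)²/R:
  P_R1 = (15 - 12.26)²/5.6 = 1.337 W
  P_R2 = (12.26 - 4.446)²/16 = 3.82 W
  P_R3 = (4.446 - 0)²/9.1 = 2.172 W
P_total = P_R1 + P_R2 + P_R3 = 7.329 W

Final answer: 7.329 W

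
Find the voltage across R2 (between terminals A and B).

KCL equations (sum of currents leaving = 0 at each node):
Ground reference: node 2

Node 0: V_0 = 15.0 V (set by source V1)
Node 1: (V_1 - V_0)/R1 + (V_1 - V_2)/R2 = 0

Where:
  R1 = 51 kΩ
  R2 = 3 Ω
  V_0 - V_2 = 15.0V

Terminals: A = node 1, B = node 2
R1 and R2 are in series across V1 (node 0 → node 1 → node 2), and the output A–B is taken across R2, so this is a voltage divider.
Series current: I = V1/(R1 + R2) = 15/(51000 + 3) = 15/51000 = 0.0002941 A
V_R2 = I × R2 = V1 × R2/(R1 + R2) = 15 × 3/51000 = 0.0008823 V

Final answer: 0.0008823 V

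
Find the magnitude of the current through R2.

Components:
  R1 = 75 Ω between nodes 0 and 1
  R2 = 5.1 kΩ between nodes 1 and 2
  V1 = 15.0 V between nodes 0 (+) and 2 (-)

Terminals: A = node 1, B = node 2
Nodal analysis, taking node 2 as the 0 V reference.
Source V1 fixes V_0 = 15 V.
KCL at each unknown node (sum of currents leaving = 0; resistances in Ω):
  Node 1: (V_1 - 15)/75 + (V_1 - 0)/5100 = 0
Collecting terms: 0.01353 × V_1 = 0.2  =>  V_1 = 14.78 V
I_R2 = (V_1 - V_2)/R2 = (14.78 - 0)/5100 = 0.002899 A
|I_R2| = 0.002899 A

Final answer: |I_R2| = 0.002899 A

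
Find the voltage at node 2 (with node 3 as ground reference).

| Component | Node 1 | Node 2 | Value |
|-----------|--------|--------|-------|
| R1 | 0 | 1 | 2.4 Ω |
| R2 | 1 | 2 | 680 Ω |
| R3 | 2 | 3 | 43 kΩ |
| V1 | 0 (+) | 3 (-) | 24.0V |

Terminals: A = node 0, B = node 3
Nodal analysis, taking node 3 as the 0 V reference.
Source V1 fixes V_0 = 24 V.
KCL at each unknown node (sum of currents leaving = 0; resistances in Ω):
  Node 1: (V_1 - 24)/2.4 + (V_1 - V_2)/680 = 0
  Node 2: (V_2 - V_1)/680 + (V_2 - 0)/43000 = 0
Collecting terms (coefficients in siemens):
  0.4181·V_1 - 0.001471·V_2 = 10
  0.001494·V_2 - 0.001471·V_1 = 0
Determinant D = (0.4181)(0.001494) - (-0.001471)(-0.001471) = 0.0006225
V_1 = [(10)(0.001494) - (-0.001471)(0)]/D = 24 V
V_2 = [(0.4181)(0) - (10)(-0.001471)]/D = 23.63 V
The requested potential is V_2 = 23.63 V.

Final answer: V_2 = 23.63 V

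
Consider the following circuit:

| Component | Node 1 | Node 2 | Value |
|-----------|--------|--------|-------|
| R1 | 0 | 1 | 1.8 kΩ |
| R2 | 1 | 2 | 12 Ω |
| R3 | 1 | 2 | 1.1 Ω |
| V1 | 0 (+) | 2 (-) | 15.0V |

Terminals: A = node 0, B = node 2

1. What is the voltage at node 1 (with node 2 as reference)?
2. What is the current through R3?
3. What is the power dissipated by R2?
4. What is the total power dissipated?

Nodal analysis, taking node 2 as the 0 V reference.
Source V1 fixes V_0 = 15 V.
KCL at each unknown node (sum of currents leaving = 0; resistances in Ω):
  Node 1: (V_1 - 15)/1800 + (V_1 - 0)/12 + (V_1 - 0)/1.1 = 0
Collecting terms: 0.993 × V_1 = 0.008333  =>  V_1 = 0.008392 V
Part 1:
  Read off the nodal solution: V_1 = 0.008392 V
Part 2:
  I_R3 = (V_1 - V_2)/R3 = (0.008392 - 0)/1.1 = 0.007629 A
  Magnitude: I_R3 = 0.007629 A
Part 3:
  I_R2 = (V_1 - V_2)/R2 = (0.008392 - 0)/12 = 0.0006994 A
  P_R2 = I_R2² × R2 = (0.0006994)² × 12 = 0.000005869 W
Part 4:
  Power in each resistor, P = (ΔV)²/R:
    P_R1 = (15 - 0.008392)²/1800 = 0.1249 W
    P_R2 = (0.008392 - 0)²/12 = 0.000005869 W
    P_R3 = (0.008392 - 0)²/1.1 = 0.00006403 W
  P_total = P_R1 + P_R2 + P_R3 = 0.1249 W

Final answers:
1. V_1 = 0.008392 V
2. I_R3 = 0.007629 A
3. P_R2 = 5.869e-06 W
4. P_total = 0.1249 W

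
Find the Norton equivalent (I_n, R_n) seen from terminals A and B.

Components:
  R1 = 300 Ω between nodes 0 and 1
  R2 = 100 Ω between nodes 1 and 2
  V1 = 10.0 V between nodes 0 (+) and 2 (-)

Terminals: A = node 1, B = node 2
Find the Thévenin equivalent first; then I_n = V_th/R_th and R_n = R_th.
Step 1 — V_th is the open-circuit voltage V_A - V_B (nothing connected across the terminals).
Nodal analysis, taking node 2 as the 0 V reference.
Source V1 fixes V_0 = 10 V.
KCL at each unknown node (sum of currents leaving = 0; resistances in Ω):
  Node 1: (V_1 - 10)/300 + (V_1 - 0)/100 = 0
Collecting terms: 0.01333 × V_1 = 0.03333  =>  V_1 = 2.5 V
V_th = V_1 - V_2 = 2.5 - 0 = 2.5 V
Step 2 — R_th: zero the source — replace V1 by a short circuit (node 2 merges into node 0) — and find the resistance seen between A (node 1) and B (node 0).
Reduce the network between node 1 (A) and node 0 (B) by series/parallel combination:
  Rp1 = R1 ‖ R2 (parallel, both between nodes 0 and 1) = 1/(1/300 + 1/100) = 75 Ω
R_th = 75 Ω
I_n = V_th/R_th = 2.5/75 = 0.03333 A, and R_n = R_th = 75 Ω

Final answer: I_n = 0.03333 A, R_n = 75 Ω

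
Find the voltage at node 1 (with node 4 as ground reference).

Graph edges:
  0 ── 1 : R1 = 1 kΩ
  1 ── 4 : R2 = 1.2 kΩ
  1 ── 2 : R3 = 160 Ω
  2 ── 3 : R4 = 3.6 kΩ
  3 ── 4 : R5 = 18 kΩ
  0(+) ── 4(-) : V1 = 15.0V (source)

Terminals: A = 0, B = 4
Nodal analysis, taking node 4 as the 0 V reference.
Source V1 fixes V_0 = 15 V.
KCL at each unknown node (sum of currents leaving = 0; resistances in Ω):
  Node 1: (V_1 - 15)/1000 + (V_1 - 0)/1200 + (V_1 - V_2)/160 = 0
  Node 2: (V_2 - V_1)/160 + (V_2 - V_3)/3600 = 0
  Node 3: (V_3 - V_2)/3600 + (V_3 - 0)/18000 = 0
Collecting terms (coefficients in siemens):
  0.008083·V_1 - 0.00625·V_2 = 0.015
  0.006528·V_2 - 0.00625·V_1 - 0.0002778·V_3 = 0
  0.0003333·V_3 - 0.0002778·V_2 = 0
Solving these 3 simultaneous equations (Gaussian elimination) gives:
  V_1 = 7.982 V, V_2 = 7.923 V, V_3 = 6.603 V
The requested potential is V_1 = 7.982 V.

Final answer: V_1 = 7.982 V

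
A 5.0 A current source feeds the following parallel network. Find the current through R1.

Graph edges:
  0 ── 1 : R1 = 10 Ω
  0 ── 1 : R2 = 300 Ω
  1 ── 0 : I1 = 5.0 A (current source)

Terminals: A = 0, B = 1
All resistors sit directly between nodes 0 and 1, so they are in parallel and share one voltage V; the full source current 5 A splits among them.
1/R_par = 1/10 + 1/300 = 0.1033 S  =>  R_par = 9.677 Ω
V = I × R_par = 5 × 9.677 = 48.39 V
I_R1 = V/R1 = 48.39/10 = 4.839 A

Final answer: 4.839 A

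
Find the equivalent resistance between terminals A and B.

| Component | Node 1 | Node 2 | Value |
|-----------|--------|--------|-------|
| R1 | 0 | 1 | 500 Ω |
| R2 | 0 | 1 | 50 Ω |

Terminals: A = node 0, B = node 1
Reduce the network between node 0 (A) and node 1 (B) by series/parallel combination:
  Rp1 = R1 ‖ R2 (parallel, both between nodes 0 and 1) = 1/(1/500 + 1/50) = 45.45 Ω
R_eq = 45.45 Ω

Final answer: 45.45 Ω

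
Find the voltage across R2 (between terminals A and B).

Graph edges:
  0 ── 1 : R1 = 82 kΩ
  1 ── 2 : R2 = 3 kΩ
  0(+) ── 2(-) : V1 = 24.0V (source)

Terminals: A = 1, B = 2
R1 and R2 are in series across V1 (node 0 → node 1 → node 2), and the output A–B is taken across R2, so this is a voltage divider.
Series current: I = V1/(R1 + R2) = 24/(82000 + 3000) = 24/85000 = 0.0002824 A
V_R2 = I × R2 = V1 × R2/(R1 + R2) = 24 × 3000/85000 = 0.8471 V

Final answer: 0.8471 V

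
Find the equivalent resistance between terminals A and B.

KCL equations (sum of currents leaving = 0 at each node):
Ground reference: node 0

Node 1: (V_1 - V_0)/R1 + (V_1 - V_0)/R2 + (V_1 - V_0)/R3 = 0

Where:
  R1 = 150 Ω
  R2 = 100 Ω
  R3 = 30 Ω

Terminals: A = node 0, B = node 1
Reduce the network between node 0 (A) and node 1 (B) by series/parallel combination:
  Rp1 = R1 ‖ R2 ‖ R3 (parallel, all between nodes 0 and 1) = 1/(1/150 + 1/100 + 1/30) = 20 Ω
R_eq = 20 Ω

Final answer: 20 Ω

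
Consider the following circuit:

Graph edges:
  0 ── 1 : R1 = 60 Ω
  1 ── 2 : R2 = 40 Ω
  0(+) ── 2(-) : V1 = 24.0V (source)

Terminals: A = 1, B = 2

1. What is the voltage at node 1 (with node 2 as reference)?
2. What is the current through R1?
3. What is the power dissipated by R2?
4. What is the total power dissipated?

Nodal analysis, taking node 2 as the 0 V reference.
Source V1 fixes V_0 = 24 V.
KCL at each unknown node (sum of currents leaving = 0; resistances in Ω):
  Node 1: (V_1 - 24)/60 + (V_1 - 0)/40 = 0
Collecting terms: 0.04167 × V_1 = 0.4  =>  V_1 = 9.6 V
Part 1:
  Read off the nodal solution: V_1 = 9.6 V
Part 2:
  I_R1 = (V_0 - V_1)/R1 = (24 - 9.6)/60 = 0.24 A
  Magnitude: I_R1 = 0.24 A
Part 3:
  I_R2 = (V_1 - V_2)/R2 = (9.6 - 0)/40 = 0.24 A
  P_R2 = I_R2² × R2 = (0.24)² × 40 = 2.304 W
Part 4:
  Power in each resistor, P = (ΔV)²/R:
    P_R1 = (24 - 9.6)²/60 = 3.456 W
    P_R2 = (9.6 - 0)²/40 = 2.304 W
  P_total = P_R1 + P_R2 = 5.76 W

Final answers:
1. V_1 = 9.6 V
2. I_R1 = 0.24 A
3. P_R2 = 2.304 W
4. P_total = 5.76 W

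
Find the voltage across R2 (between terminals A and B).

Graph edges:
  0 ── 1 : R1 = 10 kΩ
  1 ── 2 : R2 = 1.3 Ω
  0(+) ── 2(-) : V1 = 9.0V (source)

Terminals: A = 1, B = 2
R1 and R2 are in series across V1 (node 0 → node 1 → node 2), and the output A–B is taken across R2, so this is a voltage divider.
Series current: I = V1/(R1 + R2) = 9/(10000 + 1.3) = 9/10000 = 0.0008999 A
V_R2 = I × R2 = V1 × R2/(R1 + R2) = 9 × 1.3/10000 = 0.00117 V

Final answer: 0.00117 V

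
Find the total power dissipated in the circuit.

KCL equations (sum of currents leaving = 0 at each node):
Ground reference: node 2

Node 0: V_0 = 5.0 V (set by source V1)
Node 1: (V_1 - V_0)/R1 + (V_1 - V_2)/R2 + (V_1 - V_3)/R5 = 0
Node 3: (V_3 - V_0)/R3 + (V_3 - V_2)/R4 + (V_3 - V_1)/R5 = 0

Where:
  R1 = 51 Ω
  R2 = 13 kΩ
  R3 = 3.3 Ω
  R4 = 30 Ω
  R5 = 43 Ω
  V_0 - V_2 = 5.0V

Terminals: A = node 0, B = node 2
Nodal analysis, taking node 2 as the 0 V reference.
Source V1 fixes V_0 = 5 V.
KCL at each unknown node (sum of currents leaving = 0; resistances in Ω):
  Node 1: (V_1 - 5)/51 + (V_1 - 0)/13000 + (V_1 - V_3)/43 = 0
  Node 3: (V_3 - 5)/3.3 + (V_3 - 0)/30 + (V_3 - V_1)/43 = 0
Collecting terms (coefficients in siemens):
  0.04294·V_1 - 0.02326·V_3 = 0.09804
  0.3596·V_3 - 0.02326·V_1 = 1.515
Determinant D = (0.04294)(0.3596) - (-0.02326)(-0.02326) = 0.0149
V_1 = [(0.09804)(0.3596) - (-0.02326)(1.515)]/D = 4.731 V
V_3 = [(0.04294)(1.515) - (0.09804)(-0.02326)]/D = 4.519 V
Power in each resistor, P = (ΔV)²/R:
  P_R1 = (5 - 4.731)²/51 = 0.001423 W
  P_R2 = (4.731 - 0)²/13000 = 0.001721 W
  P_R3 = (5 - 4.519)²/3.3 = 0.07007 W
  P_R4 = (0 - 4.519)²/30 = 0.6808 W
  P_R5 = (4.731 - 4.519)²/43 = 0.00104 W
P_total = P_R1 + P_R2 + P_R3 + P_R4 + P_R5 = 0.755 W

Final answer: 0.755 W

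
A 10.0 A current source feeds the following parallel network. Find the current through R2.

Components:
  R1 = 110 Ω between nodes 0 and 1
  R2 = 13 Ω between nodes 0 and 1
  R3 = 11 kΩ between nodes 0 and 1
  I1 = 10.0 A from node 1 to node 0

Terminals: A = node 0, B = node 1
All resistors sit directly between nodes 0 and 1, so they are in parallel and share one voltage V; the full source current 10 A splits among them.
1/R_par = 1/110 + 1/13 + 1/11000 = 0.0861 S  =>  R_par = 11.61 Ω
V = I × R_par = 10 × 11.61 = 116.1 V
I_R2 = V/R2 = 116.1/13 = 8.934 A

Final answer: 8.934 A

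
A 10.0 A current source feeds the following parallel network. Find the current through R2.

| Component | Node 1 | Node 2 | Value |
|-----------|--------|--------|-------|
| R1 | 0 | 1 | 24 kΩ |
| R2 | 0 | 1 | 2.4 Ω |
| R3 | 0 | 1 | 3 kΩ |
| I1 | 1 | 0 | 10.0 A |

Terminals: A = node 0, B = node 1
All resistors sit directly between nodes 0 and 1, so they are in parallel and share one voltage V; the full source current 10 A splits among them.
1/R_par = 1/24000 + 1/2.4 + 1/3000 = 0.417 S  =>  R_par = 2.398 Ω
V = I × R_par = 10 × 2.398 = 23.98 V
I_R2 = V/R2 = 23.98/2.4 = 9.991 A

Final answer: 9.991 A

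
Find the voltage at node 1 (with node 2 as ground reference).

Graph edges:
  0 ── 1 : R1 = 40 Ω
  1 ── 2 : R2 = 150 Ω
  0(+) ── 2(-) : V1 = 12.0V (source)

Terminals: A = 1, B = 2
Nodal analysis, taking node 2 as the 0 V reference.
Source V1 fixes V_0 = 12 V.
KCL at each unknown node (sum of currents leaving = 0; resistances in Ω):
  Node 1: (V_1 - 12)/40 + (V_1 - 0)/150 = 0
Collecting terms: 0.03167 × V_1 = 0.3  =>  V_1 = 9.474 V
The requested potential is V_1 = 9.474 V.

Final answer: V_1 = 9.474 V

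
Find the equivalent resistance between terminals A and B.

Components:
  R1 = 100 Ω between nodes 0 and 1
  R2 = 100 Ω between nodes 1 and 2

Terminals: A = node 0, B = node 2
Reduce the network between node 0 (A) and node 2 (B) by series/parallel combination:
  Rs1 = R1 + R2 (series, joined only at node 1) = 100 + 100 = 200 Ω
R_eq = 200 Ω

Final answer: 200 Ω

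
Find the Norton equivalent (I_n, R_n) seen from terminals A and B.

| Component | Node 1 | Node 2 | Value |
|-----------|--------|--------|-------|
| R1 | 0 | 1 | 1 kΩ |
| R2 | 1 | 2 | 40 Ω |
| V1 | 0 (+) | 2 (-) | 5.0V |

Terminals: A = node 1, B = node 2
Find the Thévenin equivalent first; then I_n = V_th/R_th and R_n = R_th.
Step 1 — V_th is the open-circuit voltage V_A - V_B (nothing connected across the terminals).
Nodal analysis, taking node 2 as the 0 V reference.
Source V1 fixes V_0 = 5 V.
KCL at each unknown node (sum of currents leaving = 0; resistances in Ω):
  Node 1: (V_1 - 5)/1000 + (V_1 - 0)/40 = 0
Collecting terms: 0.026 × V_1 = 0.005  =>  V_1 = 0.1923 V
V_th = V_1 - V_2 = 0.1923 - 0 = 0.1923 V
Step 2 — R_th: zero the source — replace V1 by a short circuit (node 2 merges into node 0) — and find the resistance seen between A (node 1) and B (node 0).
Reduce the network between node 1 (A) and node 0 (B) by series/parallel combination:
  Rp1 = R1 ‖ R2 (parallel, both between nodes 0 and 1) = 1/(1/1000 + 1/40) = 38.46 Ω
R_th = 38.46 Ω
I_n = V_th/R_th = 0.1923/38.46 = 0.005 A, and R_n = R_th = 38.46 Ω

Final answer: I_n = 0.005 A, R_n = 38.46 Ω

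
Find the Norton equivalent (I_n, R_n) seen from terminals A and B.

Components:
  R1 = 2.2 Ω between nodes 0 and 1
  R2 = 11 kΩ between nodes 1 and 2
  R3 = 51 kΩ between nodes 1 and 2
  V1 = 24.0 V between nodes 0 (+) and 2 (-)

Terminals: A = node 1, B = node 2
Find the Thévenin equivalent first; then I_n = V_th/R_th and R_n = R_th.
Step 1 — V_th is the open-circuit voltage V_A - V_B (nothing connected across the terminals).
Nodal analysis, taking node 2 as the 0 V reference.
Source V1 fixes V_0 = 24 V.
KCL at each unknown node (sum of currents leaving = 0; resistances in Ω):
  Node 1: (V_1 - 24)/2.2 + (V_1 - 0)/11000 + (V_1 - 0)/51000 = 0
Collecting terms: 0.4547 × V_1 = 10.91  =>  V_1 = 23.99 V
V_th = V_1 - V_2 = 23.99 - 0 = 23.99 V
Step 2 — R_th: zero the source — replace V1 by a short circuit (node 2 merges into node 0) — and find the resistance seen between A (node 1) and B (node 0).
Reduce the network between node 1 (A) and node 0 (B) by series/parallel combination:
  Rp1 = R1 ‖ R2 ‖ R3 (parallel, all between nodes 0 and 1) = 1/(1/2.2 + 1/11000 + 1/51000) = 2.199 Ω
R_th = 2.199 Ω
I_n = V_th/R_th = 23.99/2.199 = 10.91 A, and R_n = R_th = 2.199 Ω

Final answer: I_n = 10.91 A, R_n = 2.199 Ω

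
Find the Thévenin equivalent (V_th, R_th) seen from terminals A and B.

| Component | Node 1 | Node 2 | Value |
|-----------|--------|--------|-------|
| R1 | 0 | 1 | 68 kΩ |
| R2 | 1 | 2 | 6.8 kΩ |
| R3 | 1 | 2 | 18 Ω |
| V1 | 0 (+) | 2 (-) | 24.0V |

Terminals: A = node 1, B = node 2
Step 1 — V_th is the open-circuit voltage V_A - V_B (nothing connected across the terminals).
Nodal analysis, taking node 2 as the 0 V reference.
Source V1 fixes V_0 = 24 V.
KCL at each unknown node (sum of currents leaving = 0; resistances in Ω):
  Node 1: (V_1 - 24)/68000 + (V_1 - 0)/6800 + (V_1 - 0)/18 = 0
Collecting terms: 0.05572 × V_1 = 0.0003529  =>  V_1 = 0.006334 V
V_th = V_1 - V_2 = 0.006334 - 0 = 0.006334 V
Step 2 — R_th: zero the source — replace V1 by a short circuit (node 2 merges into node 0) — and find the resistance seen between A (node 1) and B (node 0).
Reduce the network between node 1 (A) and node 0 (B) by series/parallel combination:
  Rp1 = R1 ‖ R2 ‖ R3 (parallel, all between nodes 0 and 1) = 1/(1/68000 + 1/6800 + 1/18) = 17.95 Ω
R_th = 17.95 Ω

Final answer: V_th = 0.006334 V, R_th = 17.95 Ω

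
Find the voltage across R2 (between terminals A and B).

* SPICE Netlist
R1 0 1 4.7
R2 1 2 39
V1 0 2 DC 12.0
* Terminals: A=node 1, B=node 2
R1 and R2 are in series across V1 (node 0 → node 1 → node 2), and the output A–B is taken across R2, so this is a voltage divider.
Series current: I = V1/(R1 + R2) = 12/(4.7 + 39) = 12/43.7 = 0.2746 A
V_R2 = I × R2 = V1 × R2/(R1 + R2) = 12 × 39/43.7 = 10.71 V

Final answer: 10.71 V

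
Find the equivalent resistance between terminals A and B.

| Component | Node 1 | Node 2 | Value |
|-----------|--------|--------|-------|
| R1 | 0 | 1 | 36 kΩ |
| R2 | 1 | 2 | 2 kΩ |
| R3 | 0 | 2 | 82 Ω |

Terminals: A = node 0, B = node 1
Reduce the network between node 0 (A) and node 1 (B) by series/parallel combination:
  Rs1 = R3 + R2 (series, joined only at node 2) = 82 + 2000 = 2082 Ω
  Rp1 = R1 ‖ Rs1 (parallel, both between nodes 0 and 1) = 1/(1/36000 + 1/2082) = 1968 Ω
R_eq = 1.968 kΩ

Final answer: 1.968 kΩ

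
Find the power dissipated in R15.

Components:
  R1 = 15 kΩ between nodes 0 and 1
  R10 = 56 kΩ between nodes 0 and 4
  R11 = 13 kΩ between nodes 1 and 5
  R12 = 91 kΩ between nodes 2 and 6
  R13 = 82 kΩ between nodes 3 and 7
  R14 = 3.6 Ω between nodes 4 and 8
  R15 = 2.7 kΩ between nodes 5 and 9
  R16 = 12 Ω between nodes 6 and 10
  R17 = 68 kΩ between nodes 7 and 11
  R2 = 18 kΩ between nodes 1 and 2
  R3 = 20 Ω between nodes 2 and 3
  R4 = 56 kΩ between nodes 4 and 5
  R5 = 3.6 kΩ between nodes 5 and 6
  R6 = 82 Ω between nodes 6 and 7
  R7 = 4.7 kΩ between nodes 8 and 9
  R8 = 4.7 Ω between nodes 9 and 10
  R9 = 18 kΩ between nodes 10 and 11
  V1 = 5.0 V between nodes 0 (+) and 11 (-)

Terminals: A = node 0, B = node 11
Nodal analysis, taking node 11 as the 0 V reference.
Source V1 fixes V_0 = 5 V.
KCL at each unknown node (sum of currents leaving = 0; resistances in Ω):
  Node 1: (V_1 - 5)/15000 + (V_1 - V_2)/18000 + (V_1 - V_5)/13000 = 0
  Node 2: (V_2 - V_1)/18000 + (V_2 - V_3)/20 + (V_2 - V_6)/91000 = 0
  Node 3: (V_3 - V_2)/20 + (V_3 - V_7)/82000 = 0
  Node 4: (V_4 - V_5)/56000 + (V_4 - 5)/56000 + (V_4 - V_8)/3.6 = 0
  Node 5: (V_5 - V_4)/56000 + (V_5 - V_6)/3600 + (V_5 - V_1)/13000 + (V_5 - V_9)/2700 = 0
  Node 6: (V_6 - V_5)/3600 + (V_6 - V_7)/82 + (V_6 - V_2)/91000 + (V_6 - V_10)/12 = 0
  Node 7: (V_7 - V_6)/82 + (V_7 - V_3)/82000 + (V_7 - 0)/68000 = 0
  Node 8: (V_8 - V_9)/4700 + (V_8 - V_4)/3.6 = 0
  Node 9: (V_9 - V_8)/4700 + (V_9 - V_10)/4.7 + (V_9 - V_5)/2700 = 0
  Node 10: (V_10 - V_9)/4.7 + (V_10 - 0)/18000 + (V_10 - V_6)/12 = 0
Collecting terms (coefficients in siemens):
  0.0001991·V_1 - 0.00005556·V_2 - 0.00007692·V_5 = 0.0003333
  0.05007·V_2 - 0.00005556·V_1 - 0.05·V_3 - 0.00001099·V_6 = 0
  0.05001·V_3 - 0.05·V_2 - 0.0000122·V_7 = 0
  0.2778·V_4 - 0.00001786·V_5 - 0.2778·V_8 = 0.00008929
  0.0007429·V_5 - 0.00007692·V_1 - 0.00001786·V_4 - 0.0002778·V_6 - 0.0003704·V_9 = 0
  0.09582·V_6 - 0.00001099·V_2 - 0.0002778·V_5 - 0.0122·V_7 - 0.08333·V_10 = 0
  0.01222·V_7 - 0.0000122·V_3 - 0.0122·V_6 = 0
  0.278·V_8 - 0.2778·V_4 - 0.0002128·V_9 = 0
  0.2133·V_9 - 0.0003704·V_5 - 0.0002128·V_8 - 0.2128·V_10 = 0
  0.2962·V_10 - 0.08333·V_6 - 0.2128·V_9 = 0
Solving these 10 simultaneous equations (Gaussian elimination) gives:
  V_1 = 3.414 V, V_2 = 3.048 V, V_3 = 3.047 V, V_4 = 2.384 V
  V_5 = 2.304 V, V_6 = 2.17 V, V_7 = 2.169 V, V_8 = 2.383 V
  V_9 = 2.17 V, V_10 = 2.17 V
I_R15 = (V_5 - V_9)/R15 = (2.304 - 2.17)/2700 = 0.00004957 A
P_R15 = I_R15² × R15 = (0.00004957)² × 2700 = 0.000006634 W

Final answer: 6.634e-06 W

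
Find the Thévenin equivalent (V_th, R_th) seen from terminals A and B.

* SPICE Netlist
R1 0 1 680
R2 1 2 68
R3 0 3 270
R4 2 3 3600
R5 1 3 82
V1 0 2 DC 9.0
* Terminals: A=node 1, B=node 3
Step 1 — V_th is the open-circuit voltage V_A - V_B (nothing connected across the terminals).
Nodal analysis, taking node 2 as the 0 V reference.
Source V1 fixes V_0 = 9 V.
KCL at each unknown node (sum of currents leaving = 0; resistances in Ω):
  Node 1: (V_1 - 9)/680 + (V_1 - 0)/68 + (V_1 - V_3)/82 = 0
  Node 3: (V_3 - 9)/270 + (V_3 - 0)/3600 + (V_3 - V_1)/82 = 0
Collecting terms (coefficients in siemens):
  0.02837·V_1 - 0.0122·V_3 = 0.01324
  0.01618·V_3 - 0.0122·V_1 = 0.03333
Determinant D = (0.02837)(0.01618) - (-0.0122)(-0.0122) = 0.0003102
V_1 = [(0.01324)(0.01618) - (-0.0122)(0.03333)]/D = 2 V
V_3 = [(0.02837)(0.03333) - (0.01324)(-0.0122)]/D = 3.569 V
V_th = V_1 - V_3 = 2 - 3.569 = -1.568 V
Step 2 — R_th: zero the source — replace V1 by a short circuit (node 2 merges into node 0) — and find the resistance seen between A (node 1) and B (node 3).
Reduce the network between node 1 (A) and node 3 (B) by series/parallel combination:
  Rp1 = R1 ‖ R2 (parallel, both between nodes 0 and 1) = 1/(1/680 + 1/68) = 61.82 Ω
  Rp2 = R3 ‖ R4 (parallel, both between nodes 0 and 3) = 1/(1/270 + 1/3600) = 251.2 Ω
  Rs1 = Rp1 + Rp2 (series, joined only at node 0) = 61.82 + 251.2 = 313 Ω
  Rp3 = R5 ‖ Rs1 (parallel, both between nodes 1 and 3) = 1/(1/82 + 1/313) = 64.98 Ω
R_th = 64.98 Ω

Final answer: V_th = -1.568 V, R_th = 64.98 Ω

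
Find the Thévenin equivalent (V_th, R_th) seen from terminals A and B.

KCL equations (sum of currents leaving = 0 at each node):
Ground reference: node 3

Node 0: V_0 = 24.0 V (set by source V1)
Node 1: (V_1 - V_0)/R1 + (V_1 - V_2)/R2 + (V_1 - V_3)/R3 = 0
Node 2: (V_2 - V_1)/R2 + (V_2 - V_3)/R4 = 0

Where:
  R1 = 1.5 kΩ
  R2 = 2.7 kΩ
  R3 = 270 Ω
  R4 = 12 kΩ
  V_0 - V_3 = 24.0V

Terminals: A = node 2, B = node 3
Step 1 — V_th is the open-circuit voltage V_A - V_B (nothing connected across the terminals).
Nodal analysis, taking node 3 as the 0 V reference.
Source V1 fixes V_0 = 24 V.
KCL at each unknown node (sum of currents leaving = 0; resistances in Ω):
  Node 1: (V_1 - 24)/1500 + (V_1 - V_2)/2700 + (V_1 - 0)/270 = 0
  Node 2: (V_2 - V_1)/2700 + (V_2 - 0)/12000 = 0
Collecting terms (coefficients in siemens):
  0.004741·V_1 - 0.0003704·V_2 = 0.016
  0.0004537·V_2 - 0.0003704·V_1 = 0
Determinant D = (0.004741)(0.0004537) - (-0.0003704)(-0.0003704) = 0.000002014
V_1 = [(0.016)(0.0004537) - (-0.0003704)(0)]/D = 3.605 V
V_2 = [(0.004741)(0) - (0.016)(-0.0003704)]/D = 2.943 V
V_th = V_2 - V_3 = 2.943 - 0 = 2.943 V
Step 2 — R_th: zero the source — replace V1 by a short circuit (node 3 merges into node 0) — and find the resistance seen between A (node 2) and B (node 0).
Reduce the network between node 2 (A) and node 0 (B) by series/parallel combination:
  Rp1 = R1 ‖ R3 (parallel, both between nodes 0 and 1) = 1/(1/1500 + 1/270) = 228.8 Ω
  Rs1 = R2 + Rp1 (series, joined only at node 1) = 2700 + 228.8 = 2929 Ω
  Rp2 = R4 ‖ Rs1 (parallel, both between nodes 0 and 2) = 1/(1/12000 + 1/2929) = 2354 Ω
R_th = 2.354 kΩ

Final answer: V_th = 2.943 V, R_th = 2.354 kΩ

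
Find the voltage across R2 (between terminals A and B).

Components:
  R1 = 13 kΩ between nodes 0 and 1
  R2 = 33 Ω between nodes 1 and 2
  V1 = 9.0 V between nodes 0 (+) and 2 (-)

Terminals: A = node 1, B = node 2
R1 and R2 are in series across V1 (node 0 → node 1 → node 2), and the output A–B is taken across R2, so this is a voltage divider.
Series current: I = V1/(R1 + R2) = 9/(13000 + 33) = 9/13030 = 0.0006906 A
V_R2 = I × R2 = V1 × R2/(R1 + R2) = 9 × 33/13030 = 0.02279 V

Final answer: 0.02279 V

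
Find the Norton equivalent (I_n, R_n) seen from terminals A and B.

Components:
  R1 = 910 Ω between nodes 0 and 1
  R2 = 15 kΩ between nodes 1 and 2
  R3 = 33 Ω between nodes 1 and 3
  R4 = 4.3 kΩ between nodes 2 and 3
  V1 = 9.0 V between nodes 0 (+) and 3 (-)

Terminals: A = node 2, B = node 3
Find the Thévenin equivalent first; then I_n = V_th/R_th and R_n = R_th.
Step 1 — V_th is the open-circuit voltage V_A - V_B (nothing connected across the terminals).
Nodal analysis, taking node 3 as the 0 V reference.
Source V1 fixes V_0 = 9 V.
KCL at each unknown node (sum of currents leaving = 0; resistances in Ω):
  Node 1: (V_1 - 9)/910 + (V_1 - V_2)/15000 + (V_1 - 0)/33 = 0
  Node 2: (V_2 - V_1)/15000 + (V_2 - 0)/4300 = 0
Collecting terms (coefficients in siemens):
  0.03147·V_1 - 0.00006667·V_2 = 0.00989
  0.0002992·V_2 - 0.00006667·V_1 = 0
Determinant D = (0.03147)(0.0002992) - (-0.00006667)(-0.00006667) = 0.000009412
V_1 = [(0.00989)(0.0002992) - (-0.00006667)(0)]/D = 0.3144 V
V_2 = [(0.03147)(0) - (0.00989)(-0.00006667)]/D = 0.07006 V
V_th = V_2 - V_3 = 0.07006 - 0 = 0.07006 V
Step 2 — R_th: zero the source — replace V1 by a short circuit (node 3 merges into node 0) — and find the resistance seen between A (node 2) and B (node 0).
Reduce the network between node 2 (A) and node 0 (B) by series/parallel combination:
  Rp1 = R1 ‖ R3 (parallel, both between nodes 0 and 1) = 1/(1/910 + 1/33) = 31.85 Ω
  Rs1 = R2 + Rp1 (series, joined only at node 1) = 15000 + 31.85 = 15030 Ω
  Rp2 = R4 ‖ Rs1 (parallel, both between nodes 0 and 2) = 1/(1/4300 + 1/15030) = 3344 Ω
R_th = 3.344 kΩ
I_n = V_th/R_th = 0.07006/3344 = 0.00002095 A, and R_n = R_th = 3.344 kΩ

Final answer: I_n = 2.095e-05 A, R_n = 3.344 kΩ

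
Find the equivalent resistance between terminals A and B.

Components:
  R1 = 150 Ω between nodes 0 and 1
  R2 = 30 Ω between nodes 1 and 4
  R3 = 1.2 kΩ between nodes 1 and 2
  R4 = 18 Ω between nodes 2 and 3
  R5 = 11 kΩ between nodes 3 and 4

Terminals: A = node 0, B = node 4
Reduce the network between node 0 (A) and node 4 (B) by series/parallel combination:
  Rs1 = R3 + R4 (series, joined only at node 2) = 1200 + 18 = 1218 Ω
  Rs2 = R5 + Rs1 (series, joined only at node 3) = 11000 + 1218 = 12220 Ω
  Rp1 = R2 ‖ Rs2 (parallel, both between nodes 1 and 4) = 1/(1/30 + 1/12220) = 29.93 Ω
  Rs3 = R1 + Rp1 (series, joined only at node 1) = 150 + 29.93 = 179.9 Ω
R_eq = 179.9 Ω

Final answer: 179.9 Ω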